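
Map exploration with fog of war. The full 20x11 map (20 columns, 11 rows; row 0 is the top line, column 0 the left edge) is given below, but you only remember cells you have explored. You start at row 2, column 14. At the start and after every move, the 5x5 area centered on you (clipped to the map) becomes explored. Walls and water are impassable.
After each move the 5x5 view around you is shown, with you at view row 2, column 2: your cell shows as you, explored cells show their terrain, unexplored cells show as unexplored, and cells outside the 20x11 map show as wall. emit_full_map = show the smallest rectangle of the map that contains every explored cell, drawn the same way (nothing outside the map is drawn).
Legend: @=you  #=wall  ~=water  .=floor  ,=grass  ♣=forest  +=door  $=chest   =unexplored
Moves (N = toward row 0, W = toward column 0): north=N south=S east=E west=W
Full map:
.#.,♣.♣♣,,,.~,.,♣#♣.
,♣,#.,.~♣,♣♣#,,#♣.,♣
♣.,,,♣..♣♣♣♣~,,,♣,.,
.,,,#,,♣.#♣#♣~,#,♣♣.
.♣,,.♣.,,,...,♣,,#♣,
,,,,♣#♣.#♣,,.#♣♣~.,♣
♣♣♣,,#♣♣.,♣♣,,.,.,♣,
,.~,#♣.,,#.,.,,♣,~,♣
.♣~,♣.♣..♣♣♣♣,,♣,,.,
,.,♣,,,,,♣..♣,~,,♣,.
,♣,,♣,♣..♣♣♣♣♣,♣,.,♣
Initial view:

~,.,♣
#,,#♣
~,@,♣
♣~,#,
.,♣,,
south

#,,#♣
~,,,♣
♣~@#,
.,♣,,
.#♣♣~

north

~,.,♣
#,,#♣
~,@,♣
♣~,#,
.,♣,,

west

.~,.,
♣#,,#
♣~@,,
#♣~,#
..,♣,

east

~,.,♣
#,,#♣
~,@,♣
♣~,#,
.,♣,,

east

,.,♣#
,,#♣.
,,@♣,
~,#,♣
,♣,,#

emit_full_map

.~,.,♣#
♣#,,#♣.
♣~,,@♣,
#♣~,#,♣
..,♣,,#
 .#♣♣~ 


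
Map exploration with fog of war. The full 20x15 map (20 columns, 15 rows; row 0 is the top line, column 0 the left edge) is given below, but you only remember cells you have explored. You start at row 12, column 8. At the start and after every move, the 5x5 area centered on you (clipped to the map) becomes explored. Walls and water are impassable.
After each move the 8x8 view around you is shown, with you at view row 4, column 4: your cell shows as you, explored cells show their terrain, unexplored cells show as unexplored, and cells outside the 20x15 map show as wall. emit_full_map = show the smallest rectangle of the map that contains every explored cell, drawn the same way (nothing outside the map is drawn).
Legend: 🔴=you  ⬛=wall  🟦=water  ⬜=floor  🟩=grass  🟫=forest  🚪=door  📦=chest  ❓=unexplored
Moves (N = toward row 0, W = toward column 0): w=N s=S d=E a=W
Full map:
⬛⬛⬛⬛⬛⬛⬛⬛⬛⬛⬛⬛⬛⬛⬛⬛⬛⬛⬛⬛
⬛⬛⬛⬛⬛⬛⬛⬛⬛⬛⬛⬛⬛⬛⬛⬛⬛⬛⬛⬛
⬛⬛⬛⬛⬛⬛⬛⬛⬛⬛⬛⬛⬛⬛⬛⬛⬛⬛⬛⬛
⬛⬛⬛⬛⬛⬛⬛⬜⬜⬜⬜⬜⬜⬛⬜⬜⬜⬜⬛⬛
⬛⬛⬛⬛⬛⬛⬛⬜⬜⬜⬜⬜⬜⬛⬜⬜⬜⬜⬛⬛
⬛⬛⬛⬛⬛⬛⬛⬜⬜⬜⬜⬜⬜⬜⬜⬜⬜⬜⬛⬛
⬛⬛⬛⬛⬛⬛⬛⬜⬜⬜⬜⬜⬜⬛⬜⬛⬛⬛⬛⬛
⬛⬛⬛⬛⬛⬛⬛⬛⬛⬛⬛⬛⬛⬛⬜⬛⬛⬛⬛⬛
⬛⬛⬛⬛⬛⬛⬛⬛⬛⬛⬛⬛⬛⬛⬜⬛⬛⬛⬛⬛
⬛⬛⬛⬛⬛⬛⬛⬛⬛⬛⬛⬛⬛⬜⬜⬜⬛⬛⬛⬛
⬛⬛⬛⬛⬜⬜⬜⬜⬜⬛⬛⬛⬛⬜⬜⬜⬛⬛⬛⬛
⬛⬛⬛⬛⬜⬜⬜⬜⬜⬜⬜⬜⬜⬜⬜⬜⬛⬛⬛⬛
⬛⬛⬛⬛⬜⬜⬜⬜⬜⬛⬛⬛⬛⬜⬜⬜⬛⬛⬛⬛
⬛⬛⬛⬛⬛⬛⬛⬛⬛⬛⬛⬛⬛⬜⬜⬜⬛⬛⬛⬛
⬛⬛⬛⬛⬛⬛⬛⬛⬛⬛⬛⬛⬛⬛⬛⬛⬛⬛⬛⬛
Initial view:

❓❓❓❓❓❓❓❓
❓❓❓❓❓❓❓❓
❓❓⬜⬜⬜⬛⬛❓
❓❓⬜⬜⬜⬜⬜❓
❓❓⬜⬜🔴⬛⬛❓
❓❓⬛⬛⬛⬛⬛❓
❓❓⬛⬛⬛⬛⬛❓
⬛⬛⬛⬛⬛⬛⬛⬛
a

❓❓❓❓❓❓❓❓
❓❓❓❓❓❓❓❓
❓❓⬜⬜⬜⬜⬛⬛
❓❓⬜⬜⬜⬜⬜⬜
❓❓⬜⬜🔴⬜⬛⬛
❓❓⬛⬛⬛⬛⬛⬛
❓❓⬛⬛⬛⬛⬛⬛
⬛⬛⬛⬛⬛⬛⬛⬛

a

❓❓❓❓❓❓❓❓
❓❓❓❓❓❓❓❓
❓❓⬜⬜⬜⬜⬜⬛
❓❓⬜⬜⬜⬜⬜⬜
❓❓⬜⬜🔴⬜⬜⬛
❓❓⬛⬛⬛⬛⬛⬛
❓❓⬛⬛⬛⬛⬛⬛
⬛⬛⬛⬛⬛⬛⬛⬛

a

❓❓❓❓❓❓❓❓
❓❓❓❓❓❓❓❓
❓❓⬛⬜⬜⬜⬜⬜
❓❓⬛⬜⬜⬜⬜⬜
❓❓⬛⬜🔴⬜⬜⬜
❓❓⬛⬛⬛⬛⬛⬛
❓❓⬛⬛⬛⬛⬛⬛
⬛⬛⬛⬛⬛⬛⬛⬛

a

❓❓❓❓❓❓❓❓
❓❓❓❓❓❓❓❓
❓❓⬛⬛⬜⬜⬜⬜
❓❓⬛⬛⬜⬜⬜⬜
❓❓⬛⬛🔴⬜⬜⬜
❓❓⬛⬛⬛⬛⬛⬛
❓❓⬛⬛⬛⬛⬛⬛
⬛⬛⬛⬛⬛⬛⬛⬛

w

❓❓❓❓❓❓❓❓
❓❓❓❓❓❓❓❓
❓❓⬛⬛⬛⬛⬛❓
❓❓⬛⬛⬜⬜⬜⬜
❓❓⬛⬛🔴⬜⬜⬜
❓❓⬛⬛⬜⬜⬜⬜
❓❓⬛⬛⬛⬛⬛⬛
❓❓⬛⬛⬛⬛⬛⬛

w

❓❓❓❓❓❓❓❓
❓❓❓❓❓❓❓❓
❓❓⬛⬛⬛⬛⬛❓
❓❓⬛⬛⬛⬛⬛❓
❓❓⬛⬛🔴⬜⬜⬜
❓❓⬛⬛⬜⬜⬜⬜
❓❓⬛⬛⬜⬜⬜⬜
❓❓⬛⬛⬛⬛⬛⬛

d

❓❓❓❓❓❓❓❓
❓❓❓❓❓❓❓❓
❓⬛⬛⬛⬛⬛⬛❓
❓⬛⬛⬛⬛⬛⬛❓
❓⬛⬛⬜🔴⬜⬜⬜
❓⬛⬛⬜⬜⬜⬜⬜
❓⬛⬛⬜⬜⬜⬜⬜
❓⬛⬛⬛⬛⬛⬛⬛

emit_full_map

⬛⬛⬛⬛⬛⬛❓❓❓
⬛⬛⬛⬛⬛⬛❓❓❓
⬛⬛⬜🔴⬜⬜⬜⬛⬛
⬛⬛⬜⬜⬜⬜⬜⬜⬜
⬛⬛⬜⬜⬜⬜⬜⬛⬛
⬛⬛⬛⬛⬛⬛⬛⬛⬛
⬛⬛⬛⬛⬛⬛⬛⬛⬛

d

❓❓❓❓❓❓❓❓
❓❓❓❓❓❓❓❓
⬛⬛⬛⬛⬛⬛⬛❓
⬛⬛⬛⬛⬛⬛⬛❓
⬛⬛⬜⬜🔴⬜⬜⬛
⬛⬛⬜⬜⬜⬜⬜⬜
⬛⬛⬜⬜⬜⬜⬜⬛
⬛⬛⬛⬛⬛⬛⬛⬛

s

❓❓❓❓❓❓❓❓
⬛⬛⬛⬛⬛⬛⬛❓
⬛⬛⬛⬛⬛⬛⬛❓
⬛⬛⬜⬜⬜⬜⬜⬛
⬛⬛⬜⬜🔴⬜⬜⬜
⬛⬛⬜⬜⬜⬜⬜⬛
⬛⬛⬛⬛⬛⬛⬛⬛
⬛⬛⬛⬛⬛⬛⬛⬛

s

⬛⬛⬛⬛⬛⬛⬛❓
⬛⬛⬛⬛⬛⬛⬛❓
⬛⬛⬜⬜⬜⬜⬜⬛
⬛⬛⬜⬜⬜⬜⬜⬜
⬛⬛⬜⬜🔴⬜⬜⬛
⬛⬛⬛⬛⬛⬛⬛⬛
⬛⬛⬛⬛⬛⬛⬛⬛
⬛⬛⬛⬛⬛⬛⬛⬛

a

❓⬛⬛⬛⬛⬛⬛⬛
❓⬛⬛⬛⬛⬛⬛⬛
❓⬛⬛⬜⬜⬜⬜⬜
❓⬛⬛⬜⬜⬜⬜⬜
❓⬛⬛⬜🔴⬜⬜⬜
❓⬛⬛⬛⬛⬛⬛⬛
❓⬛⬛⬛⬛⬛⬛⬛
⬛⬛⬛⬛⬛⬛⬛⬛

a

❓❓⬛⬛⬛⬛⬛⬛
❓❓⬛⬛⬛⬛⬛⬛
❓❓⬛⬛⬜⬜⬜⬜
❓❓⬛⬛⬜⬜⬜⬜
❓❓⬛⬛🔴⬜⬜⬜
❓❓⬛⬛⬛⬛⬛⬛
❓❓⬛⬛⬛⬛⬛⬛
⬛⬛⬛⬛⬛⬛⬛⬛

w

❓❓❓❓❓❓❓❓
❓❓⬛⬛⬛⬛⬛⬛
❓❓⬛⬛⬛⬛⬛⬛
❓❓⬛⬛⬜⬜⬜⬜
❓❓⬛⬛🔴⬜⬜⬜
❓❓⬛⬛⬜⬜⬜⬜
❓❓⬛⬛⬛⬛⬛⬛
❓❓⬛⬛⬛⬛⬛⬛

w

❓❓❓❓❓❓❓❓
❓❓❓❓❓❓❓❓
❓❓⬛⬛⬛⬛⬛⬛
❓❓⬛⬛⬛⬛⬛⬛
❓❓⬛⬛🔴⬜⬜⬜
❓❓⬛⬛⬜⬜⬜⬜
❓❓⬛⬛⬜⬜⬜⬜
❓❓⬛⬛⬛⬛⬛⬛

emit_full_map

⬛⬛⬛⬛⬛⬛⬛❓❓
⬛⬛⬛⬛⬛⬛⬛❓❓
⬛⬛🔴⬜⬜⬜⬜⬛⬛
⬛⬛⬜⬜⬜⬜⬜⬜⬜
⬛⬛⬜⬜⬜⬜⬜⬛⬛
⬛⬛⬛⬛⬛⬛⬛⬛⬛
⬛⬛⬛⬛⬛⬛⬛⬛⬛

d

❓❓❓❓❓❓❓❓
❓❓❓❓❓❓❓❓
❓⬛⬛⬛⬛⬛⬛⬛
❓⬛⬛⬛⬛⬛⬛⬛
❓⬛⬛⬜🔴⬜⬜⬜
❓⬛⬛⬜⬜⬜⬜⬜
❓⬛⬛⬜⬜⬜⬜⬜
❓⬛⬛⬛⬛⬛⬛⬛

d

❓❓❓❓❓❓❓❓
❓❓❓❓❓❓❓❓
⬛⬛⬛⬛⬛⬛⬛❓
⬛⬛⬛⬛⬛⬛⬛❓
⬛⬛⬜⬜🔴⬜⬜⬛
⬛⬛⬜⬜⬜⬜⬜⬜
⬛⬛⬜⬜⬜⬜⬜⬛
⬛⬛⬛⬛⬛⬛⬛⬛

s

❓❓❓❓❓❓❓❓
⬛⬛⬛⬛⬛⬛⬛❓
⬛⬛⬛⬛⬛⬛⬛❓
⬛⬛⬜⬜⬜⬜⬜⬛
⬛⬛⬜⬜🔴⬜⬜⬜
⬛⬛⬜⬜⬜⬜⬜⬛
⬛⬛⬛⬛⬛⬛⬛⬛
⬛⬛⬛⬛⬛⬛⬛⬛

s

⬛⬛⬛⬛⬛⬛⬛❓
⬛⬛⬛⬛⬛⬛⬛❓
⬛⬛⬜⬜⬜⬜⬜⬛
⬛⬛⬜⬜⬜⬜⬜⬜
⬛⬛⬜⬜🔴⬜⬜⬛
⬛⬛⬛⬛⬛⬛⬛⬛
⬛⬛⬛⬛⬛⬛⬛⬛
⬛⬛⬛⬛⬛⬛⬛⬛

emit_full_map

⬛⬛⬛⬛⬛⬛⬛❓❓
⬛⬛⬛⬛⬛⬛⬛❓❓
⬛⬛⬜⬜⬜⬜⬜⬛⬛
⬛⬛⬜⬜⬜⬜⬜⬜⬜
⬛⬛⬜⬜🔴⬜⬜⬛⬛
⬛⬛⬛⬛⬛⬛⬛⬛⬛
⬛⬛⬛⬛⬛⬛⬛⬛⬛


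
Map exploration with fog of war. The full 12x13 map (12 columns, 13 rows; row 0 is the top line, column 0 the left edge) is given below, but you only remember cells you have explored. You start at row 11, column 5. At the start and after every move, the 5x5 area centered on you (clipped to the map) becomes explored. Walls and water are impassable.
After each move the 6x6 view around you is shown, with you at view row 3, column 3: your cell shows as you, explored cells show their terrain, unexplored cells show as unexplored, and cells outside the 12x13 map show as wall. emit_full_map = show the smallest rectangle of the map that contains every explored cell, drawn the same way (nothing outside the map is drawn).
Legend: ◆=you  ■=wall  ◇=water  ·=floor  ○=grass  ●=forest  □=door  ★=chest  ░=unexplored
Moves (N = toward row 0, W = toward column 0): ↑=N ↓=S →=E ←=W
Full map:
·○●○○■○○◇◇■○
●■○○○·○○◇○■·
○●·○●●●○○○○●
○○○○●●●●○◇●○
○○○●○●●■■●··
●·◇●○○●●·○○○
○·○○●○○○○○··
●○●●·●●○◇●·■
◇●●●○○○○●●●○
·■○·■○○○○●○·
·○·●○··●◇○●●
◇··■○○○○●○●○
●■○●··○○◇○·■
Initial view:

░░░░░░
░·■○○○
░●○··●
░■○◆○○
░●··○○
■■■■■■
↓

░·■○○○
░●○··●
░■○○○○
░●·◆○○
■■■■■■
■■■■■■

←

░░·■○○
░·●○··
░·■○○○
░○●◆·○
■■■■■■
■■■■■■

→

░·■○○○
·●○··●
·■○○○○
○●·◆○○
■■■■■■
■■■■■■

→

·■○○○░
●○··●◇
■○○○○●
●··◆○◇
■■■■■■
■■■■■■

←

░·■○○○
·●○··●
·■○○○○
○●·◆○○
■■■■■■
■■■■■■

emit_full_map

░·■○○○░
·●○··●◇
·■○○○○●
○●·◆○○◇

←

░░·■○○
░·●○··
░·■○○○
░○●◆·○
■■■■■■
■■■■■■


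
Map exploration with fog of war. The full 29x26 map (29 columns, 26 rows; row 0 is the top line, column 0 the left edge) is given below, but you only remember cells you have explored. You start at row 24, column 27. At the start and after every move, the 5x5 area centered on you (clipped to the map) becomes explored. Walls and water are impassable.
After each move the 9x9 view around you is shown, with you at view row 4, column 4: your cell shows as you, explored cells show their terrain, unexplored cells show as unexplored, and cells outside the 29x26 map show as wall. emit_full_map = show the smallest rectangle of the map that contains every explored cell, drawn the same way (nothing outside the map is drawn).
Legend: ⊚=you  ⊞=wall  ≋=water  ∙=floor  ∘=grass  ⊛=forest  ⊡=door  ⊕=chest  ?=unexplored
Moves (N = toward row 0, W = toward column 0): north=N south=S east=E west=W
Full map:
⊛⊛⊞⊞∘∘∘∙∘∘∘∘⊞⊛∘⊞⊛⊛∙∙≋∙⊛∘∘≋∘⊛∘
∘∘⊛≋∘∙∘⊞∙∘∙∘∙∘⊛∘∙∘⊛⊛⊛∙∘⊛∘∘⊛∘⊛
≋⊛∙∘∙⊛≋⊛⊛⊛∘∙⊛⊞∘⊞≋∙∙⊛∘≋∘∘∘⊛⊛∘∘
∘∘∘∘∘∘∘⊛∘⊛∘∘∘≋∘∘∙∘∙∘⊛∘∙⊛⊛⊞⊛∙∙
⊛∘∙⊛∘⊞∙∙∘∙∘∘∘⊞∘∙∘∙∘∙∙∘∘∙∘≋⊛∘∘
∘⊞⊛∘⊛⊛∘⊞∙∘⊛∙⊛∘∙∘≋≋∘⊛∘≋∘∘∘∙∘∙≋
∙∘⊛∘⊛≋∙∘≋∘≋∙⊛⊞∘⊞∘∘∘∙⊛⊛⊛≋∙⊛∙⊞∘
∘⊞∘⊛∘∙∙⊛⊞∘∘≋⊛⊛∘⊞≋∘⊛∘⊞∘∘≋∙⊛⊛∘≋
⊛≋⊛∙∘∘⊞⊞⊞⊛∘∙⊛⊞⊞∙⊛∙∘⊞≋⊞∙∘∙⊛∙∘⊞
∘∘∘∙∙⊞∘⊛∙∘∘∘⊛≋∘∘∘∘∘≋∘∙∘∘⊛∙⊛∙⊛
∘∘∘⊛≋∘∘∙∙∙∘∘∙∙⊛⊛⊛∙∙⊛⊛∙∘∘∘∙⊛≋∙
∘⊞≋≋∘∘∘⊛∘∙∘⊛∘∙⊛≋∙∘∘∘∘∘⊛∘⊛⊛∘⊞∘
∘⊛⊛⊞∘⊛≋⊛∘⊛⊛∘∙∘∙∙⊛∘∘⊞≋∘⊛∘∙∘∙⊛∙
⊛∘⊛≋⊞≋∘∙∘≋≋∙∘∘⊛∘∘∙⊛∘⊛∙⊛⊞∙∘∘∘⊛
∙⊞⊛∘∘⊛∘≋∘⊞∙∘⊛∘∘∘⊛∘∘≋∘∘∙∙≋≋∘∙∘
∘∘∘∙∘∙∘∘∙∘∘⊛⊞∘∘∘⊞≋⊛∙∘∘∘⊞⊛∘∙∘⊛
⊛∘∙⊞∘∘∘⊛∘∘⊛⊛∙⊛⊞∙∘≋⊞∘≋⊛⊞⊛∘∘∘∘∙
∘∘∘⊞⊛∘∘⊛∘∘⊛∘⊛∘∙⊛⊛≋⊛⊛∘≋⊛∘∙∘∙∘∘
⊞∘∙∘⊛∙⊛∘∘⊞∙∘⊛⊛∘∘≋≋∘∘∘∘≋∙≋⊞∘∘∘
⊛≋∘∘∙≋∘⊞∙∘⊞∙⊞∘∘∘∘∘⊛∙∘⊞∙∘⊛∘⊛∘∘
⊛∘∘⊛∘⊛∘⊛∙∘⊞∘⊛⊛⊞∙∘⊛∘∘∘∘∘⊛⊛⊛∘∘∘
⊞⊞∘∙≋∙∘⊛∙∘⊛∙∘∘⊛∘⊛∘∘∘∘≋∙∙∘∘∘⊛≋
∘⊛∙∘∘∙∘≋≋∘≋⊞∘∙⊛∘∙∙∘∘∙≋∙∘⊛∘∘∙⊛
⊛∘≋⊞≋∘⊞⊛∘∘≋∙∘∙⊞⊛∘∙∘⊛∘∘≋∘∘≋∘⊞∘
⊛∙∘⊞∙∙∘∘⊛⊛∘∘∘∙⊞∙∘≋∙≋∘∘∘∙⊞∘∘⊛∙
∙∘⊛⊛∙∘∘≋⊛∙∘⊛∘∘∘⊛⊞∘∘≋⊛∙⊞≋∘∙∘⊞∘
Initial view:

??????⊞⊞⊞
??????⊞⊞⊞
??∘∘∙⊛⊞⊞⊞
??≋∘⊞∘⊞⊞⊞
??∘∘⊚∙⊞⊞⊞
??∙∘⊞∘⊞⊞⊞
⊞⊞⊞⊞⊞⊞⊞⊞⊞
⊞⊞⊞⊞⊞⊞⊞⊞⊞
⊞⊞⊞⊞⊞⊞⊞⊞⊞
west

???????⊞⊞
???????⊞⊞
??⊛∘∘∙⊛⊞⊞
??∘≋∘⊞∘⊞⊞
??⊞∘⊚⊛∙⊞⊞
??∘∙∘⊞∘⊞⊞
⊞⊞⊞⊞⊞⊞⊞⊞⊞
⊞⊞⊞⊞⊞⊞⊞⊞⊞
⊞⊞⊞⊞⊞⊞⊞⊞⊞

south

???????⊞⊞
??⊛∘∘∙⊛⊞⊞
??∘≋∘⊞∘⊞⊞
??⊞∘∘⊛∙⊞⊞
??∘∙⊚⊞∘⊞⊞
⊞⊞⊞⊞⊞⊞⊞⊞⊞
⊞⊞⊞⊞⊞⊞⊞⊞⊞
⊞⊞⊞⊞⊞⊞⊞⊞⊞
⊞⊞⊞⊞⊞⊞⊞⊞⊞

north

???????⊞⊞
???????⊞⊞
??⊛∘∘∙⊛⊞⊞
??∘≋∘⊞∘⊞⊞
??⊞∘⊚⊛∙⊞⊞
??∘∙∘⊞∘⊞⊞
⊞⊞⊞⊞⊞⊞⊞⊞⊞
⊞⊞⊞⊞⊞⊞⊞⊞⊞
⊞⊞⊞⊞⊞⊞⊞⊞⊞

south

???????⊞⊞
??⊛∘∘∙⊛⊞⊞
??∘≋∘⊞∘⊞⊞
??⊞∘∘⊛∙⊞⊞
??∘∙⊚⊞∘⊞⊞
⊞⊞⊞⊞⊞⊞⊞⊞⊞
⊞⊞⊞⊞⊞⊞⊞⊞⊞
⊞⊞⊞⊞⊞⊞⊞⊞⊞
⊞⊞⊞⊞⊞⊞⊞⊞⊞

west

????????⊞
???⊛∘∘∙⊛⊞
??∘∘≋∘⊞∘⊞
??∙⊞∘∘⊛∙⊞
??≋∘⊚∘⊞∘⊞
⊞⊞⊞⊞⊞⊞⊞⊞⊞
⊞⊞⊞⊞⊞⊞⊞⊞⊞
⊞⊞⊞⊞⊞⊞⊞⊞⊞
⊞⊞⊞⊞⊞⊞⊞⊞⊞

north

????????⊞
????????⊞
??∘⊛∘∘∙⊛⊞
??∘∘≋∘⊞∘⊞
??∙⊞⊚∘⊛∙⊞
??≋∘∙∘⊞∘⊞
⊞⊞⊞⊞⊞⊞⊞⊞⊞
⊞⊞⊞⊞⊞⊞⊞⊞⊞
⊞⊞⊞⊞⊞⊞⊞⊞⊞

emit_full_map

∘⊛∘∘∙⊛
∘∘≋∘⊞∘
∙⊞⊚∘⊛∙
≋∘∙∘⊞∘

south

????????⊞
??∘⊛∘∘∙⊛⊞
??∘∘≋∘⊞∘⊞
??∙⊞∘∘⊛∙⊞
??≋∘⊚∘⊞∘⊞
⊞⊞⊞⊞⊞⊞⊞⊞⊞
⊞⊞⊞⊞⊞⊞⊞⊞⊞
⊞⊞⊞⊞⊞⊞⊞⊞⊞
⊞⊞⊞⊞⊞⊞⊞⊞⊞

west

?????????
???∘⊛∘∘∙⊛
??≋∘∘≋∘⊞∘
??∘∙⊞∘∘⊛∙
??⊞≋⊚∙∘⊞∘
⊞⊞⊞⊞⊞⊞⊞⊞⊞
⊞⊞⊞⊞⊞⊞⊞⊞⊞
⊞⊞⊞⊞⊞⊞⊞⊞⊞
⊞⊞⊞⊞⊞⊞⊞⊞⊞

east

????????⊞
??∘⊛∘∘∙⊛⊞
?≋∘∘≋∘⊞∘⊞
?∘∙⊞∘∘⊛∙⊞
?⊞≋∘⊚∘⊞∘⊞
⊞⊞⊞⊞⊞⊞⊞⊞⊞
⊞⊞⊞⊞⊞⊞⊞⊞⊞
⊞⊞⊞⊞⊞⊞⊞⊞⊞
⊞⊞⊞⊞⊞⊞⊞⊞⊞

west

?????????
???∘⊛∘∘∙⊛
??≋∘∘≋∘⊞∘
??∘∙⊞∘∘⊛∙
??⊞≋⊚∙∘⊞∘
⊞⊞⊞⊞⊞⊞⊞⊞⊞
⊞⊞⊞⊞⊞⊞⊞⊞⊞
⊞⊞⊞⊞⊞⊞⊞⊞⊞
⊞⊞⊞⊞⊞⊞⊞⊞⊞

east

????????⊞
??∘⊛∘∘∙⊛⊞
?≋∘∘≋∘⊞∘⊞
?∘∙⊞∘∘⊛∙⊞
?⊞≋∘⊚∘⊞∘⊞
⊞⊞⊞⊞⊞⊞⊞⊞⊞
⊞⊞⊞⊞⊞⊞⊞⊞⊞
⊞⊞⊞⊞⊞⊞⊞⊞⊞
⊞⊞⊞⊞⊞⊞⊞⊞⊞


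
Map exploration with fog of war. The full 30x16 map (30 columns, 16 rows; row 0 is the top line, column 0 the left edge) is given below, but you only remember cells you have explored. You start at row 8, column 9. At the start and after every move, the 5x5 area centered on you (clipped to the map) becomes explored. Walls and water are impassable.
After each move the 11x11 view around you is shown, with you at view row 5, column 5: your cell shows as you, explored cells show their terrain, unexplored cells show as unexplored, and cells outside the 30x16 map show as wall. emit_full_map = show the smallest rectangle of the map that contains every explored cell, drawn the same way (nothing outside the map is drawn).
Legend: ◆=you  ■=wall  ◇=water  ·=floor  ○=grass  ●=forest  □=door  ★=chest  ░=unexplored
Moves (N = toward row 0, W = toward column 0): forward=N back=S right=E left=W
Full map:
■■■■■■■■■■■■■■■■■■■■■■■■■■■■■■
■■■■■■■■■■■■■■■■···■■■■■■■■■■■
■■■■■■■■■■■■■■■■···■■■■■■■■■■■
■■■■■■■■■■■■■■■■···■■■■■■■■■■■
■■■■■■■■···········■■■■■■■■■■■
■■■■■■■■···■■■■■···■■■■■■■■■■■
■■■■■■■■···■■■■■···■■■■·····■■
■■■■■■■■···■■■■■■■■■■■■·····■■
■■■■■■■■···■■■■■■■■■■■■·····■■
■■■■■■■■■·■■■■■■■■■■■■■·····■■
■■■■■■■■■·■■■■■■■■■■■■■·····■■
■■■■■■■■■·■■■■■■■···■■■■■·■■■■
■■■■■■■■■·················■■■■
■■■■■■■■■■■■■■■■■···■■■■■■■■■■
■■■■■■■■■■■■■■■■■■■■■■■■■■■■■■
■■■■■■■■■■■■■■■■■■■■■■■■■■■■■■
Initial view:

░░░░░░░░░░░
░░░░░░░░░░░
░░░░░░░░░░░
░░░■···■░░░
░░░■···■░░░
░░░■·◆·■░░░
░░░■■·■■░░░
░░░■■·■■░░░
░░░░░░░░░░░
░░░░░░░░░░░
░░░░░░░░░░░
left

░░░░░░░░░░░
░░░░░░░░░░░
░░░░░░░░░░░
░░░■■···■░░
░░░■■···■░░
░░░■■◆··■░░
░░░■■■·■■░░
░░░■■■·■■░░
░░░░░░░░░░░
░░░░░░░░░░░
░░░░░░░░░░░

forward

░░░░░░░░░░░
░░░░░░░░░░░
░░░░░░░░░░░
░░░■■···░░░
░░░■■···■░░
░░░■■◆··■░░
░░░■■···■░░
░░░■■■·■■░░
░░░■■■·■■░░
░░░░░░░░░░░
░░░░░░░░░░░

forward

░░░░░░░░░░░
░░░░░░░░░░░
░░░░░░░░░░░
░░░■■···░░░
░░░■■···░░░
░░░■■◆··■░░
░░░■■···■░░
░░░■■···■░░
░░░■■■·■■░░
░░░■■■·■■░░
░░░░░░░░░░░

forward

░░░░░░░░░░░
░░░░░░░░░░░
░░░░░░░░░░░
░░░■■■■■░░░
░░░■■···░░░
░░░■■◆··░░░
░░░■■···■░░
░░░■■···■░░
░░░■■···■░░
░░░■■■·■■░░
░░░■■■·■■░░

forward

■■■■■■■■■■■
░░░░░░░░░░░
░░░░░░░░░░░
░░░■■■■■░░░
░░░■■■■■░░░
░░░■■◆··░░░
░░░■■···░░░
░░░■■···■░░
░░░■■···■░░
░░░■■···■░░
░░░■■■·■■░░

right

■■■■■■■■■■■
░░░░░░░░░░░
░░░░░░░░░░░
░░■■■■■■░░░
░░■■■■■■░░░
░░■■·◆··░░░
░░■■···■░░░
░░■■···■░░░
░░■■···■░░░
░░■■···■░░░
░░■■■·■■░░░

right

■■■■■■■■■■■
░░░░░░░░░░░
░░░░░░░░░░░
░■■■■■■■░░░
░■■■■■■■░░░
░■■··◆··░░░
░■■···■■░░░
░■■···■■░░░
░■■···■░░░░
░■■···■░░░░
░■■■·■■░░░░

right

■■■■■■■■■■■
░░░░░░░░░░░
░░░░░░░░░░░
■■■■■■■■░░░
■■■■■■■■░░░
■■···◆··░░░
■■···■■■░░░
■■···■■■░░░
■■···■░░░░░
■■···■░░░░░
■■■·■■░░░░░

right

■■■■■■■■■■■
░░░░░░░░░░░
░░░░░░░░░░░
■■■■■■■■░░░
■■■■■■■■░░░
■····◆··░░░
■···■■■■░░░
■···■■■■░░░
■···■░░░░░░
■···■░░░░░░
■■·■■░░░░░░

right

■■■■■■■■■■■
░░░░░░░░░░░
░░░░░░░░░░░
■■■■■■■■░░░
■■■■■■■■░░░
·····◆··░░░
···■■■■■░░░
···■■■■■░░░
···■░░░░░░░
···■░░░░░░░
■·■■░░░░░░░

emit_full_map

■■■■■■■■■■
■■■■■■■■■■
■■·····◆··
■■···■■■■■
■■···■■■■■
■■···■░░░░
■■···■░░░░
■■■·■■░░░░
■■■·■■░░░░

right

■■■■■■■■■■■
░░░░░░░░░░░
░░░░░░░░░░░
■■■■■■■·░░░
■■■■■■■·░░░
·····◆··░░░
··■■■■■·░░░
··■■■■■·░░░
··■░░░░░░░░
··■░░░░░░░░
·■■░░░░░░░░

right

■■■■■■■■■■■
░░░░░░░░░░░
░░░░░░░░░░░
■■■■■■··░░░
■■■■■■··░░░
·····◆··░░░
·■■■■■··░░░
·■■■■■··░░░
·■░░░░░░░░░
·■░░░░░░░░░
■■░░░░░░░░░

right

■■■■■■■■■■■
░░░░░░░░░░░
░░░░░░░░░░░
■■■■■···░░░
■■■■■···░░░
·····◆··░░░
■■■■■···░░░
■■■■■···░░░
■░░░░░░░░░░
■░░░░░░░░░░
■░░░░░░░░░░

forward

■■■■■■■■■■■
■■■■■■■■■■■
░░░░░░░░░░░
░░░■■···░░░
■■■■■···░░░
■■■■■◆··░░░
········░░░
■■■■■···░░░
■■■■■···░░░
■░░░░░░░░░░
■░░░░░░░░░░

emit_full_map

░░░░░░░░■■···
■■■■■■■■■■···
■■■■■■■■■■◆··
■■···········
■■···■■■■■···
■■···■■■■■···
■■···■░░░░░░░
■■···■░░░░░░░
■■■·■■░░░░░░░
■■■·■■░░░░░░░

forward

■■■■■■■■■■■
■■■■■■■■■■■
■■■■■■■■■■■
░░░■■■■■░░░
░░░■■···░░░
■■■■■◆··░░░
■■■■■···░░░
········░░░
■■■■■···░░░
■■■■■···░░░
■░░░░░░░░░░

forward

■■■■■■■■■■■
■■■■■■■■■■■
■■■■■■■■■■■
■■■■■■■■■■■
░░░■■■■■░░░
░░░■■◆··░░░
■■■■■···░░░
■■■■■···░░░
········░░░
■■■■■···░░░
■■■■■···░░░

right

■■■■■■■■■■■
■■■■■■■■■■■
■■■■■■■■■■■
■■■■■■■■■■■
░░■■■■■■░░░
░░■■·◆·■░░░
■■■■···■░░░
■■■■···■░░░
·······░░░░
■■■■···░░░░
■■■■···░░░░

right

■■■■■■■■■■■
■■■■■■■■■■■
■■■■■■■■■■■
■■■■■■■■■■■
░■■■■■■■░░░
░■■··◆■■░░░
■■■···■■░░░
■■■···■■░░░
······░░░░░
■■■···░░░░░
■■■···░░░░░

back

■■■■■■■■■■■
■■■■■■■■■■■
■■■■■■■■■■■
░■■■■■■■░░░
░■■···■■░░░
■■■··◆■■░░░
■■■···■■░░░
······■■░░░
■■■···░░░░░
■■■···░░░░░
░░░░░░░░░░░

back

■■■■■■■■■■■
■■■■■■■■■■■
░■■■■■■■░░░
░■■···■■░░░
■■■···■■░░░
■■■··◆■■░░░
······■■░░░
■■■···■■░░░
■■■···░░░░░
░░░░░░░░░░░
░░░░░░░░░░░

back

■■■■■■■■■■■
░■■■■■■■░░░
░■■···■■░░░
■■■···■■░░░
■■■···■■░░░
·····◆■■░░░
■■■···■■░░░
■■■···■■░░░
░░░░░░░░░░░
░░░░░░░░░░░
░░░░░░░░░░░

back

░■■■■■■■░░░
░■■···■■░░░
■■■···■■░░░
■■■···■■░░░
······■■░░░
■■■··◆■■░░░
■■■···■■░░░
░░░■■■■■░░░
░░░░░░░░░░░
░░░░░░░░░░░
░░░░░░░░░░░

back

░■■···■■░░░
■■■···■■░░░
■■■···■■░░░
······■■░░░
■■■···■■░░░
■■■··◆■■░░░
░░░■■■■■░░░
░░░■■■■■░░░
░░░░░░░░░░░
░░░░░░░░░░░
░░░░░░░░░░░

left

░░■■···■■░░
■■■■···■■░░
■■■■···■■░░
·······■■░░
■■■■···■■░░
■■■■·◆·■■░░
░░░■■■■■■░░
░░░■■■■■■░░
░░░░░░░░░░░
░░░░░░░░░░░
░░░░░░░░░░░

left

░░░■■···■■░
■■■■■···■■░
■■■■■···■■░
········■■░
■■■■■···■■░
■■■■■◆··■■░
■░░■■■■■■■░
■░░■■■■■■■░
■░░░░░░░░░░
■░░░░░░░░░░
░░░░░░░░░░░

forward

░░░■■■■■■■░
░░░■■···■■░
■■■■■···■■░
■■■■■···■■░
········■■░
■■■■■◆··■■░
■■■■■···■■░
■░░■■■■■■■░
■░░■■■■■■■░
■░░░░░░░░░░
■░░░░░░░░░░

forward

■■■■■■■■■■■
░░░■■■■■■■░
░░░■■···■■░
■■■■■···■■░
■■■■■···■■░
·····◆··■■░
■■■■■···■■░
■■■■■···■■░
■░░■■■■■■■░
■░░■■■■■■■░
■░░░░░░░░░░

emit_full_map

░░░░░░░░■■■■■■■
░░░░░░░░■■···■■
■■■■■■■■■■···■■
■■■■■■■■■■···■■
■■········◆··■■
■■···■■■■■···■■
■■···■■■■■···■■
■■···■░░■■■■■■■
■■···■░░■■■■■■■
■■■·■■░░░░░░░░░
■■■·■■░░░░░░░░░

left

■■■■■■■■■■■
░░░░■■■■■■■
░░░░■■···■■
■■■■■■···■■
■■■■■■···■■
·····◆···■■
·■■■■■···■■
·■■■■■···■■
·■░░■■■■■■■
·■░░■■■■■■■
■■░░░░░░░░░

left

■■■■■■■■■■■
░░░░░■■■■■■
░░░░░■■···■
■■■■■■■···■
■■■■■■■···■
·····◆····■
··■■■■■···■
··■■■■■···■
··■░░■■■■■■
··■░░■■■■■■
·■■░░░░░░░░

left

■■■■■■■■■■■
░░░░░░■■■■■
░░░░░░■■···
■■■■■■■■···
■■■■■■■■···
·····◆·····
···■■■■■···
···■■■■■···
···■░░■■■■■
···■░░■■■■■
■·■■░░░░░░░

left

■■■■■■■■■■■
░░░░░░░■■■■
░░░░░░░■■··
■■■■■■■■■··
■■■■■■■■■··
■····◆·····
■···■■■■■··
■···■■■■■··
■···■░░■■■■
■···■░░■■■■
■■·■■░░░░░░

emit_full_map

░░░░░░░░■■■■■■■
░░░░░░░░■■···■■
■■■■■■■■■■···■■
■■■■■■■■■■···■■
■■····◆······■■
■■···■■■■■···■■
■■···■■■■■···■■
■■···■░░■■■■■■■
■■···■░░■■■■■■■
■■■·■■░░░░░░░░░
■■■·■■░░░░░░░░░


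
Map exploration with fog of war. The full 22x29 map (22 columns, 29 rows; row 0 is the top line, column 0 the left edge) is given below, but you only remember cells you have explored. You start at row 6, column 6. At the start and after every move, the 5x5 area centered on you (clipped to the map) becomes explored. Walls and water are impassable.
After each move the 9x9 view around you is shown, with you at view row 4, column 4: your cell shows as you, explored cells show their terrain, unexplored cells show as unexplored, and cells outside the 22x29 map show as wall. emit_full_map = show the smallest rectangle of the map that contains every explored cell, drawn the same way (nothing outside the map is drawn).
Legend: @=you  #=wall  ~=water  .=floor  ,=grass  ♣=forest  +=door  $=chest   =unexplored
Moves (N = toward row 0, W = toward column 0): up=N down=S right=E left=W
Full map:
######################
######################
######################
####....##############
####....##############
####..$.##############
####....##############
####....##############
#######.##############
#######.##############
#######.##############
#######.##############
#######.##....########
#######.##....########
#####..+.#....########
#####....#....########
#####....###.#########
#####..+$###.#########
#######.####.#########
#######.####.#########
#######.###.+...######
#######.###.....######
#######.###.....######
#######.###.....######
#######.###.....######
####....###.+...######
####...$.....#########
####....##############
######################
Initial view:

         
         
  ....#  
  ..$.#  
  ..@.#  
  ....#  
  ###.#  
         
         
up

         
         
  ....#  
  ....#  
  ..@.#  
  ....#  
  ....#  
  ###.#  
         

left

         
         
  #....# 
  #....# 
  #.@$.# 
  #....# 
  #....# 
   ###.# 
         

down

         
  #....# 
  #....# 
  #..$.# 
  #.@..# 
  #....# 
  ####.# 
         
         

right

         
 #....#  
 #....#  
 #..$.#  
 #..@.#  
 #....#  
 ####.#  
         
         

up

         
         
 #....#  
 #....#  
 #..@.#  
 #....#  
 #....#  
 ####.#  
         

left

         
         
  #....# 
  #....# 
  #.@$.# 
  #....# 
  #....# 
  ####.# 
         

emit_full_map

#....#
#....#
#.@$.#
#....#
#....#
####.#

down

         
  #....# 
  #....# 
  #..$.# 
  #.@..# 
  #....# 
  ####.# 
         
         

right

         
 #....#  
 #....#  
 #..$.#  
 #..@.#  
 #....#  
 ####.#  
         
         

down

 #....#  
 #....#  
 #..$.#  
 #....#  
 #..@.#  
 ####.#  
  ###.#  
         
         

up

         
 #....#  
 #....#  
 #..$.#  
 #..@.#  
 #....#  
 ####.#  
  ###.#  
         

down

 #....#  
 #....#  
 #..$.#  
 #....#  
 #..@.#  
 ####.#  
  ###.#  
         
         

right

#....#   
#....#   
#..$.##  
#....##  
#...@##  
####.##  
 ###.##  
         
         

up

         
#....#   
#....##  
#..$.##  
#...@##  
#....##  
####.##  
 ###.##  
         

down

#....#   
#....##  
#..$.##  
#....##  
#...@##  
####.##  
 ###.##  
         
         

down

#....##  
#..$.##  
#....##  
#....##  
####@##  
 ###.##  
  ##.##  
         
         

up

#....#   
#....##  
#..$.##  
#....##  
#...@##  
####.##  
 ###.##  
  ##.##  
         

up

         
#....#   
#....##  
#..$.##  
#...@##  
#....##  
####.##  
 ###.##  
  ##.##  

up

         
         
#....##  
#....##  
#..$@##  
#....##  
#....##  
####.##  
 ###.##  

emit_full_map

#....##
#....##
#..$@##
#....##
#....##
####.##
 ###.##
  ##.##

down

         
#....##  
#....##  
#..$.##  
#...@##  
#....##  
####.##  
 ###.##  
  ##.##  

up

         
         
#....##  
#....##  
#..$@##  
#....##  
#....##  
####.##  
 ###.##  

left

         
         
 #....## 
 #....## 
 #..@.## 
 #....## 
 #....## 
 ####.## 
  ###.## 


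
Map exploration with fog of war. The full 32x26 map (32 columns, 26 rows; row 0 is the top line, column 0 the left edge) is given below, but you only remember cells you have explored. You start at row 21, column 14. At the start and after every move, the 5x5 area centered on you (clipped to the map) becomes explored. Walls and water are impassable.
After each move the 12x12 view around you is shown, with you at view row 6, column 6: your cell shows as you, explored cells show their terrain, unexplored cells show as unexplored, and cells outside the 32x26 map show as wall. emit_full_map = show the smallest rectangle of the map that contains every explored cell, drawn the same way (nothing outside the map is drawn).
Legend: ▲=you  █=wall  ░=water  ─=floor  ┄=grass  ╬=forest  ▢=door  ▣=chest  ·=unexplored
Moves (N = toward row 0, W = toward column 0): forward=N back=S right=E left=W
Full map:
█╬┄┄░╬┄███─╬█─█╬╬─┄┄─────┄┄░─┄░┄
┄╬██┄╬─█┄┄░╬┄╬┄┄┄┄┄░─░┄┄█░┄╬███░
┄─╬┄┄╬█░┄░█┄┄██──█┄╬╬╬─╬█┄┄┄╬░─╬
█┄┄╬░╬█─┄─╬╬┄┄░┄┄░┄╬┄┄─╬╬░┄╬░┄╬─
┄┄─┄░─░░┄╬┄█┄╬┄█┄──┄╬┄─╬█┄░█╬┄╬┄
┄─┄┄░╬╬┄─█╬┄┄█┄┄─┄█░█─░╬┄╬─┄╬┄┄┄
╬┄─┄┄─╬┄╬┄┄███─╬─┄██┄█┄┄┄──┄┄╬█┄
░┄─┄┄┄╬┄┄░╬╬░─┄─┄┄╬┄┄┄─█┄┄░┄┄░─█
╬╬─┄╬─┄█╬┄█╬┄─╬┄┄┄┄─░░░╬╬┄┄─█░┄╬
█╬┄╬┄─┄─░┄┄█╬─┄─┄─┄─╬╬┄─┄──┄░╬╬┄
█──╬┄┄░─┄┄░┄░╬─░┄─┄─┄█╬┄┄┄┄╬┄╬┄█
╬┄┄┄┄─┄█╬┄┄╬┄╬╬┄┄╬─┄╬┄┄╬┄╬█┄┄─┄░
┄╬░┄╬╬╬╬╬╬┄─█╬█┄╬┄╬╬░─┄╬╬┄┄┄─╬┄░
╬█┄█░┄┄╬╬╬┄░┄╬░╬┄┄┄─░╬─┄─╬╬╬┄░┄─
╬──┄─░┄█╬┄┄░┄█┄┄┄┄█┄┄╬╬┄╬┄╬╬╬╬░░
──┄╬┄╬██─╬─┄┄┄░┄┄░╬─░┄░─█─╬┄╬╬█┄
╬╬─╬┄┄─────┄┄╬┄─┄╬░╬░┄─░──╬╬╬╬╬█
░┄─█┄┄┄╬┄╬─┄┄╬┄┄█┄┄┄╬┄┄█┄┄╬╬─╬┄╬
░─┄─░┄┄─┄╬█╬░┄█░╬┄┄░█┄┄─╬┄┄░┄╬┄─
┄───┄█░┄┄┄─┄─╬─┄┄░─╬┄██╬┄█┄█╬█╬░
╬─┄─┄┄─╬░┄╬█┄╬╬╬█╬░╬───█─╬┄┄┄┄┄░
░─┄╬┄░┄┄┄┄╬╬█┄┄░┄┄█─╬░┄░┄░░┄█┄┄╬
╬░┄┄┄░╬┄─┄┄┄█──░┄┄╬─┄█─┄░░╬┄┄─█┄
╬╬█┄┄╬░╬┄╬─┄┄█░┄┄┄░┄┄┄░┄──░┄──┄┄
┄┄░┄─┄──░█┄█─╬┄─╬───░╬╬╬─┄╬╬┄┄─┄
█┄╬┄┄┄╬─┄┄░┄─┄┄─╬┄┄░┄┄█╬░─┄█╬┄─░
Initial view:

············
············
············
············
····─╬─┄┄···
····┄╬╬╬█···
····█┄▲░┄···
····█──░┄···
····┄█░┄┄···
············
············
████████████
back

············
············
············
····─╬─┄┄···
····┄╬╬╬█···
····█┄┄░┄···
····█─▲░┄···
····┄█░┄┄···
····─╬┄─╬···
············
████████████
████████████

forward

············
············
············
············
····─╬─┄┄···
····┄╬╬╬█···
····█┄▲░┄···
····█──░┄···
····┄█░┄┄···
····─╬┄─╬···
············
████████████

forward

············
············
············
············
····░┄█░╬···
····─╬─┄┄···
····┄╬▲╬█···
····█┄┄░┄···
····█──░┄···
····┄█░┄┄···
····─╬┄─╬···
············

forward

············
············
············
············
····┄╬┄┄█···
····░┄█░╬···
····─╬▲┄┄···
····┄╬╬╬█···
····█┄┄░┄···
····█──░┄···
····┄█░┄┄···
····─╬┄─╬···

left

············
············
············
············
····┄┄╬┄┄█··
····╬░┄█░╬··
····┄─▲─┄┄··
····█┄╬╬╬█··
····╬█┄┄░┄··
·····█──░┄··
·····┄█░┄┄··
·····─╬┄─╬··

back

············
············
············
····┄┄╬┄┄█··
····╬░┄█░╬··
····┄─╬─┄┄··
····█┄▲╬╬█··
····╬█┄┄░┄··
····┄█──░┄··
·····┄█░┄┄··
·····─╬┄─╬··
············

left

············
············
············
·····┄┄╬┄┄█·
····█╬░┄█░╬·
····─┄─╬─┄┄·
····╬█▲╬╬╬█·
····╬╬█┄┄░┄·
····┄┄█──░┄·
······┄█░┄┄·
······─╬┄─╬·
············

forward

············
············
············
············
····─┄┄╬┄┄█·
····█╬░┄█░╬·
····─┄▲╬─┄┄·
····╬█┄╬╬╬█·
····╬╬█┄┄░┄·
····┄┄█──░┄·
······┄█░┄┄·
······─╬┄─╬·

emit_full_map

─┄┄╬┄┄█
█╬░┄█░╬
─┄▲╬─┄┄
╬█┄╬╬╬█
╬╬█┄┄░┄
┄┄█──░┄
··┄█░┄┄
··─╬┄─╬

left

············
············
············
············
····╬─┄┄╬┄┄█
····╬█╬░┄█░╬
····┄─▲─╬─┄┄
····┄╬█┄╬╬╬█
····┄╬╬█┄┄░┄
·····┄┄█──░┄
·······┄█░┄┄
·······─╬┄─╬

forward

············
············
············
············
····──┄┄╬···
····╬─┄┄╬┄┄█
····╬█▲░┄█░╬
····┄─┄─╬─┄┄
····┄╬█┄╬╬╬█
····┄╬╬█┄┄░┄
·····┄┄█──░┄
·······┄█░┄┄

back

············
············
············
····──┄┄╬···
····╬─┄┄╬┄┄█
····╬█╬░┄█░╬
····┄─▲─╬─┄┄
····┄╬█┄╬╬╬█
····┄╬╬█┄┄░┄
·····┄┄█──░┄
·······┄█░┄┄
·······─╬┄─╬

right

············
············
············
···──┄┄╬····
···╬─┄┄╬┄┄█·
···╬█╬░┄█░╬·
···┄─┄▲╬─┄┄·
···┄╬█┄╬╬╬█·
···┄╬╬█┄┄░┄·
····┄┄█──░┄·
······┄█░┄┄·
······─╬┄─╬·

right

············
············
············
··──┄┄╬·····
··╬─┄┄╬┄┄█··
··╬█╬░┄█░╬··
··┄─┄─▲─┄┄··
··┄╬█┄╬╬╬█··
··┄╬╬█┄┄░┄··
···┄┄█──░┄··
·····┄█░┄┄··
·····─╬┄─╬··

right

············
············
············
·──┄┄╬······
·╬─┄┄╬┄┄█···
·╬█╬░┄█░╬···
·┄─┄─╬▲┄┄···
·┄╬█┄╬╬╬█···
·┄╬╬█┄┄░┄···
··┄┄█──░┄···
····┄█░┄┄···
····─╬┄─╬···

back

············
············
·──┄┄╬······
·╬─┄┄╬┄┄█···
·╬█╬░┄█░╬···
·┄─┄─╬─┄┄···
·┄╬█┄╬▲╬█···
·┄╬╬█┄┄░┄···
··┄┄█──░┄···
····┄█░┄┄···
····─╬┄─╬···
············

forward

············
············
············
·──┄┄╬······
·╬─┄┄╬┄┄█···
·╬█╬░┄█░╬···
·┄─┄─╬▲┄┄···
·┄╬█┄╬╬╬█···
·┄╬╬█┄┄░┄···
··┄┄█──░┄···
····┄█░┄┄···
····─╬┄─╬···

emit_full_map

──┄┄╬···
╬─┄┄╬┄┄█
╬█╬░┄█░╬
┄─┄─╬▲┄┄
┄╬█┄╬╬╬█
┄╬╬█┄┄░┄
·┄┄█──░┄
···┄█░┄┄
···─╬┄─╬

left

············
············
············
··──┄┄╬·····
··╬─┄┄╬┄┄█··
··╬█╬░┄█░╬··
··┄─┄─▲─┄┄··
··┄╬█┄╬╬╬█··
··┄╬╬█┄┄░┄··
···┄┄█──░┄··
·····┄█░┄┄··
·····─╬┄─╬··

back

············
············
··──┄┄╬·····
··╬─┄┄╬┄┄█··
··╬█╬░┄█░╬··
··┄─┄─╬─┄┄··
··┄╬█┄▲╬╬█··
··┄╬╬█┄┄░┄··
···┄┄█──░┄··
·····┄█░┄┄··
·····─╬┄─╬··
············
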